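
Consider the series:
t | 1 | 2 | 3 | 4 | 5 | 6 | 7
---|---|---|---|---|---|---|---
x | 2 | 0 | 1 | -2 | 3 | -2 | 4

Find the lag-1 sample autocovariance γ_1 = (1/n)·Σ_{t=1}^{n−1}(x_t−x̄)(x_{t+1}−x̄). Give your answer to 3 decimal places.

Mean x̄ = (2 + 0 + 1 − 2 + 3 − 2 + 4)/7 = 0.8571
Deviations: 1.1429, -0.8571, 0.1429, -2.8571, 2.1429, -2.8571, 3.1429
Σ_{t=1}^{6}(x_t−x̄)(x_{t+1}−x̄) = -22.7347
γ_1 = -22.7347 / 7 = -3.248

-3.248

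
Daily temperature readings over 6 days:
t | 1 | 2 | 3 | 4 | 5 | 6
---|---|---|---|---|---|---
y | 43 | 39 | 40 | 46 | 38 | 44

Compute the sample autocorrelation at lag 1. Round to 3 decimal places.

Mean ȳ = (43 + 39 + 40 + 46 + 38 + 44)/6 = 41.6667
Deviations from mean: 1.3333, -2.6667, -1.6667, 4.3333, -3.6667, 2.3333
Σ(y_t−ȳ)(y_{t+1}−ȳ) = (-3.5556) + (4.4444) + (-7.2222) + (-15.8889) + (-8.5556) = -30.7778
Denominator Σ(y_t−ȳ)² = 49.3333
r_1 = -30.7778 / 49.3333 = -0.624

-0.624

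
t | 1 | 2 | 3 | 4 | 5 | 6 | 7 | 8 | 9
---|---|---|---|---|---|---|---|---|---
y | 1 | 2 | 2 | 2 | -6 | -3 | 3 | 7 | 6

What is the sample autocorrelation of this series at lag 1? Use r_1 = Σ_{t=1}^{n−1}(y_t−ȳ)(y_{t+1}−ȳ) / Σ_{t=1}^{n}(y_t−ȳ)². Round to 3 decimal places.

Mean ȳ = (1 + 2 + 2 + 2 − 6 − 3 + 3 + 7 + 6)/9 = 1.5556
Numerator Σ_{t=1}^{8}(y_t−ȳ)(y_{t+1}−ȳ) = 56.6914
Denominator Σ(y_t−ȳ)² = 130.2222
r_1 = 56.6914 / 130.2222 = 0.435

0.435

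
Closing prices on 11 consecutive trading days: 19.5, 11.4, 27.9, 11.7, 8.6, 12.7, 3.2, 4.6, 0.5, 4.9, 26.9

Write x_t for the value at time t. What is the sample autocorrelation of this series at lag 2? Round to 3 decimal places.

Mean x̄ = (19.5 + 11.4 + 27.9 + 11.7 + 8.6 + 12.7 + 3.2 + 4.6 + 0.5 + 4.9 + 26.9)/11 = 11.9909
Numerator Σ_{t=1}^{9}(x_t−x̄)(x_{t+2}−x̄) = 72.1553
Denominator Σ(x_t−x̄)² = 858.4291
r_2 = 72.1553 / 858.4291 = 0.084

0.084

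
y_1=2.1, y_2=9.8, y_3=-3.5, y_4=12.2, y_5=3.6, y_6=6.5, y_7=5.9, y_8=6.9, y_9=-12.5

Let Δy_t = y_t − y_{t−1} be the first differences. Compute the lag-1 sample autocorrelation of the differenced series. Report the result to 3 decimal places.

First differences Δy: 7.7, -13.3, 15.7, -8.6, 2.9, -0.6, 1.0, -19.4
Mean of differences = -1.8250
Numerator Σ(Δy_t−Δȳ)(Δy_{t+1}−Δȳ) = -501.5431
Denominator Σ(Δy_t−Δȳ)² = 916.1150
r_1(Δy) = -501.5431 / 916.1150 = -0.547

-0.547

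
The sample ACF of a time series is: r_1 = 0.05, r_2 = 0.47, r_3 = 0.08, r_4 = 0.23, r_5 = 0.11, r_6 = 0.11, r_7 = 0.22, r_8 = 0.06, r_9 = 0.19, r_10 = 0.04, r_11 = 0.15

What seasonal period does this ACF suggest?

The largest autocorrelation is r_2 = 0.47, with a weaker echo at lag 4 (0.23); the remaining lags stay at or below 0.22.
The dominant spike at lag 2 indicates a seasonal period of 2.

2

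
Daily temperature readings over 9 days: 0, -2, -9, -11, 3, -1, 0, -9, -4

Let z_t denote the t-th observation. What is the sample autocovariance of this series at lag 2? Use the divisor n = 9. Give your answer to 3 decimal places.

-8.654

Mean z̄ = (0 − 2 − 9 − 11 + 3 − 1 + 0 − 9 − 4)/9 = -3.6667
Σ_{t=1}^{7}(z_t−z̄)(z_{t+2}−z̄) = -77.8889
γ_2 = -77.8889 / 9 = -8.654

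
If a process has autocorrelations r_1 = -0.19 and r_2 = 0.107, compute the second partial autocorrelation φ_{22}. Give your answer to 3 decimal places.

0.074

φ_{22} = (r_2 − r_1²) / (1 − r_1²)
r_1² = (-0.19)² = 0.0361
Numerator = 0.107 − 0.0361 = 0.0709; denominator = 1 − 0.0361 = 0.9639
φ_{22} = 0.0709 / 0.9639 = 0.074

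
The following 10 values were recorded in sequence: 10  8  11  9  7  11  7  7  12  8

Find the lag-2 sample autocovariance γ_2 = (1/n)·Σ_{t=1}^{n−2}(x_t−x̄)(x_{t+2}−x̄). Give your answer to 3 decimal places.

-0.600

Mean x̄ = (10 + 8 + 11 + 9 + 7 + 11 + 7 + 7 + 12 + 8)/10 = 9.0000
Σ_{t=1}^{8}(x_t−x̄)(x_{t+2}−x̄) = -6.0000
γ_2 = -6.0000 / 10 = -0.600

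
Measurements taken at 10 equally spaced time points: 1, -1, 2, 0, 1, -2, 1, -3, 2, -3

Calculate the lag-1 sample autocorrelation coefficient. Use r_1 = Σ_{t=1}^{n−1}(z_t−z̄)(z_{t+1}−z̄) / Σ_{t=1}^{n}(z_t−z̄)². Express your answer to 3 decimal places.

-0.656

Mean z̄ = (1 − 1 + 2 + 0 + 1 − 2 + 1 − 3 + 2 − 3)/10 = -0.2000
Numerator Σ_{t=1}^{9}(z_t−z̄)(z_{t+1}−z̄) = -22.0400
Denominator Σ(z_t−z̄)² = 33.6000
r_1 = -22.0400 / 33.6000 = -0.656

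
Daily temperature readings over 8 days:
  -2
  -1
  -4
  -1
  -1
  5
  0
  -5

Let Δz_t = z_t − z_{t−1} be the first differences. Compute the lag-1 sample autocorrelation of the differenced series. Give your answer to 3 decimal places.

-0.162

First differences Δz: 1, -3, 3, 0, 6, -5, -5
Mean of differences = -0.4286
Numerator Σ(Δz_t−Δz̄)(Δz_{t+1}−Δz̄) = -16.7551
Denominator Σ(Δz_t−Δz̄)² = 103.7143
r_1(Δz) = -16.7551 / 103.7143 = -0.162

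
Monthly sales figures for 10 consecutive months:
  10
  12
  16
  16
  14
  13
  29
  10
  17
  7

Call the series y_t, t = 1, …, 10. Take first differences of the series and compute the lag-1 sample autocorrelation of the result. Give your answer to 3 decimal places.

First differences Δy: 2, 4, 0, -2, -1, 16, -19, 7, -10
Mean of differences = -0.3333
Numerator Σ(Δy_t−Δȳ)(Δy_{t+1}−Δȳ) = -511.4444
Denominator Σ(Δy_t−Δȳ)² = 790.0000
r_1(Δy) = -511.4444 / 790.0000 = -0.647

-0.647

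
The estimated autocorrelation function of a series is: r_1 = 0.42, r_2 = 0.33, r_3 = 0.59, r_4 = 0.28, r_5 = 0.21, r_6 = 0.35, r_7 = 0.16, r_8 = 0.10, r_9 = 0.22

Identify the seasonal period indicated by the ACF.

3

The largest autocorrelation is r_3 = 0.59; the remaining lags stay at or below 0.42. The elevated value at lag 1 (0.42), dropping to 0.33 at lag 2, reflects decaying short-term dependence rather than seasonality.
The dominant spike at lag 3 indicates a seasonal period of 3.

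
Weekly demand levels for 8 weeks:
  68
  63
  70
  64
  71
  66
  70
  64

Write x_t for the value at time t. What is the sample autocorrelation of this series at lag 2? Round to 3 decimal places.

Mean x̄ = (68 + 63 + 70 + 64 + 71 + 66 + 70 + 64)/8 = 67.0000
Deviations from mean: 1.0000, -4.0000, 3.0000, -3.0000, 4.0000, -1.0000, 3.0000, -3.0000
Σ(x_t−x̄)(x_{t+2}−x̄) = (3.0000) + (12.0000) + (12.0000) + (3.0000) + (12.0000) + (3.0000) = 45.0000
Denominator Σ(x_t−x̄)² = 70.0000
r_2 = 45.0000 / 70.0000 = 0.643

0.643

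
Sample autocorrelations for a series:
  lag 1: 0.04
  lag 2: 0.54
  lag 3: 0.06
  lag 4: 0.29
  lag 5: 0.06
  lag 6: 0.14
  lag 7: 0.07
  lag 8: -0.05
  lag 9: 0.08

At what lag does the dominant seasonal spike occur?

2

The largest autocorrelation is r_2 = 0.54, with a weaker echo at lag 4 (0.29); the remaining lags stay at or below 0.14.
The dominant spike at lag 2 indicates a seasonal period of 2.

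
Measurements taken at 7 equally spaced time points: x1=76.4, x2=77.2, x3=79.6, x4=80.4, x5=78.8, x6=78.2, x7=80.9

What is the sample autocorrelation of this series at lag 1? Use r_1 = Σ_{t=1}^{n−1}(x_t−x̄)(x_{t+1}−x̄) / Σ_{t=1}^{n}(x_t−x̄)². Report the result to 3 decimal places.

Mean x̄ = (76.4 + 77.2 + 79.6 + 80.4 + 78.8 + 78.2 + 80.9)/7 = 78.7857
Deviations from mean: -2.3857, -1.5857, 0.8143, 1.6143, 0.0143, -0.5857, 2.1143
Σ(x_t−x̄)(x_{t+1}−x̄) = (3.7831) + (-1.2912) + (1.3145) + (0.0231) + (-0.0084) + (-1.2384) = 2.5827
Denominator Σ(x_t−x̄)² = 16.2886
r_1 = 2.5827 / 16.2886 = 0.159

0.159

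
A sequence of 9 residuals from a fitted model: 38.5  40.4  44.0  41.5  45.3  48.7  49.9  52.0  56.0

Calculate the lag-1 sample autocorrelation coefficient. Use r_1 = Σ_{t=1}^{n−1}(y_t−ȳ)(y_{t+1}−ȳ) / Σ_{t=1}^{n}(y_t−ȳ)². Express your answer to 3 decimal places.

0.582

Mean ȳ = (38.5 + 40.4 + 44.0 + 41.5 + 45.3 + 48.7 + 49.9 + 52.0 + 56.0)/9 = 46.2556
Numerator Σ_{t=1}^{8}(y_t−ȳ)(y_{t+1}−ȳ) = 157.3758
Denominator Σ(y_t−ȳ)² = 270.2622
r_1 = 157.3758 / 270.2622 = 0.582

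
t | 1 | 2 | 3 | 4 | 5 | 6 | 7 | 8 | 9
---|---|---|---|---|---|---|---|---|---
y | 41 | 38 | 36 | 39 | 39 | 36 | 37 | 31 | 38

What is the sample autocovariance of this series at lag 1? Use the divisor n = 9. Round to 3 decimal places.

-0.265

Mean ȳ = (41 + 38 + 36 + 39 + 39 + 36 + 37 + 31 + 38)/9 = 37.2222
Σ_{t=1}^{8}(y_t−ȳ)(y_{t+1}−ȳ) = -2.3827
γ_1 = -2.3827 / 9 = -0.265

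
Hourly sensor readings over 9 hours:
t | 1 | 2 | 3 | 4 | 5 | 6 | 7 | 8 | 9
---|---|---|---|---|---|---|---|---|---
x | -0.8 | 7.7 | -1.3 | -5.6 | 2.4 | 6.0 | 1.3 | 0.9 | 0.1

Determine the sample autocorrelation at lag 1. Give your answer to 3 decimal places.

Mean x̄ = (-0.8 + 7.7 − 1.3 − 5.6 + 2.4 + 6.0 + 1.3 + 0.9 + 0.1)/9 = 1.1889
Numerator Σ_{t=1}^{8}(x_t−x̄)(x_{t+1}−x̄) = -13.8368
Denominator Σ(x_t−x̄)² = 124.5289
r_1 = -13.8368 / 124.5289 = -0.111

-0.111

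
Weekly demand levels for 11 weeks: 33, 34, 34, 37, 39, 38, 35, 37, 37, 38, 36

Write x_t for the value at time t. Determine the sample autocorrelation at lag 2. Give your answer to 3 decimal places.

-0.026

Mean x̄ = (33 + 34 + 34 + 37 + 39 + 38 + 35 + 37 + 37 + 38 + 36)/11 = 36.1818
Numerator Σ_{t=1}^{9}(x_t−x̄)(x_{t+2}−x̄) = -0.9752
Denominator Σ(x_t−x̄)² = 37.6364
r_2 = -0.9752 / 37.6364 = -0.026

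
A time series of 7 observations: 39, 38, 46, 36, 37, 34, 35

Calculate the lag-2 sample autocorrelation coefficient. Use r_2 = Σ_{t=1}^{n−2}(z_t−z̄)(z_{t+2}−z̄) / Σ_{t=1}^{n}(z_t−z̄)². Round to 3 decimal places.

Mean z̄ = (39 + 38 + 46 + 36 + 37 + 34 + 35)/7 = 37.8571
Numerator Σ_{t=1}^{5}(z_t−z̄)(z_{t+2}−z̄) = 11.6735
Denominator Σ(z_t−z̄)² = 94.8571
r_2 = 11.6735 / 94.8571 = 0.123

0.123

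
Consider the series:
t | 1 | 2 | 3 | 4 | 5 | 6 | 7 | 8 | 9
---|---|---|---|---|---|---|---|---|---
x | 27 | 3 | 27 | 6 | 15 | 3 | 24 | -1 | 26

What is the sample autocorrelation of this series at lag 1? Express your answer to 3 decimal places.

Mean x̄ = (27 + 3 + 27 + 6 + 15 + 3 + 24 − 1 + 26)/9 = 14.4444
Numerator Σ_{t=1}^{8}(x_t−x̄)(x_{t+1}−x̄) = -839.8642
Denominator Σ(x_t−x̄)² = 1112.2222
r_1 = -839.8642 / 1112.2222 = -0.755

-0.755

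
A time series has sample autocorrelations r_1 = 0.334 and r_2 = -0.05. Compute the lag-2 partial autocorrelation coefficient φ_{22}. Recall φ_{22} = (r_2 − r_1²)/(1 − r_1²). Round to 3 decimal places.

φ_{22} = (r_2 − r_1²) / (1 − r_1²)
r_1² = (0.334)² = 0.111556
Numerator = -0.05 − 0.1116 = -0.1616; denominator = 1 − 0.1116 = 0.8884
φ_{22} = -0.1616 / 0.8884 = -0.182

-0.182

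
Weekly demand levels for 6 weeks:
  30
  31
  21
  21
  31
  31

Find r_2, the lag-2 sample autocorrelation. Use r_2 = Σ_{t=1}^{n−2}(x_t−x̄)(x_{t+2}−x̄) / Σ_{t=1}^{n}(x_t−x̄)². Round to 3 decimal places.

Mean x̄ = (30 + 31 + 21 + 21 + 31 + 31)/6 = 27.5000
Deviations from mean: 2.5000, 3.5000, -6.5000, -6.5000, 3.5000, 3.5000
Numerator Σ_{t=1}^{4}(x_t−x̄)(x_{t+2}−x̄) = -84.5000
Denominator Σ(x_t−x̄)² = 127.5000
r_2 = -84.5000 / 127.5000 = -0.663

-0.663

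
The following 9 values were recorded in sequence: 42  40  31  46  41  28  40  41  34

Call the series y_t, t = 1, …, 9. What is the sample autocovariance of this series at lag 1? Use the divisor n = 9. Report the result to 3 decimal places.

Mean ȳ = (42 + 40 + 31 + 46 + 41 + 28 + 40 + 41 + 34)/9 = 38.1111
Σ_{t=1}^{8}(y_t−ȳ)(y_{t+1}−ȳ) = -94.1235
γ_1 = -94.1235 / 9 = -10.458

-10.458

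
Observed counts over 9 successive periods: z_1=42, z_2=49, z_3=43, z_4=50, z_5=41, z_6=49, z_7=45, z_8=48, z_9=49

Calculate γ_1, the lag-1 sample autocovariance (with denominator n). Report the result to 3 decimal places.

Mean z̄ = (42 + 49 + 43 + 50 + 41 + 49 + 45 + 48 + 49)/9 = 46.2222
Σ_{t=1}^{8}(z_t−z̄)(z_{t+1}−z̄) = -67.7160
γ_1 = -67.7160 / 9 = -7.524

-7.524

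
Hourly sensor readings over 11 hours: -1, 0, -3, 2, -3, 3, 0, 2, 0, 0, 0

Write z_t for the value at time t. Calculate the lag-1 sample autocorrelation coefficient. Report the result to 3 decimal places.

-0.583

Mean z̄ = (-1 + 0 − 3 + 2 − 3 + 3 + 0 + 2 + 0 + 0 + 0)/11 = 0.0000
Numerator Σ_{t=1}^{10}(z_t−z̄)(z_{t+1}−z̄) = -21.0000
Denominator Σ(z_t−z̄)² = 36.0000
r_1 = -21.0000 / 36.0000 = -0.583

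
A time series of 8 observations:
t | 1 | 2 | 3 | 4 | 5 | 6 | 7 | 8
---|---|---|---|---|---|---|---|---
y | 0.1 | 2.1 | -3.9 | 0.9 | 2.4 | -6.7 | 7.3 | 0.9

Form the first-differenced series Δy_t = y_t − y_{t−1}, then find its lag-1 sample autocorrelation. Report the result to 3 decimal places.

-0.688

First differences Δy: 2.0, -6.0, 4.8, 1.5, -9.1, 14.0, -6.4
Mean of differences = 0.1143
Numerator Σ(Δy_t−Δȳ)(Δy_{t+1}−Δȳ) = -264.8573
Denominator Σ(Δy_t−Δȳ)² = 384.9686
r_1(Δy) = -264.8573 / 384.9686 = -0.688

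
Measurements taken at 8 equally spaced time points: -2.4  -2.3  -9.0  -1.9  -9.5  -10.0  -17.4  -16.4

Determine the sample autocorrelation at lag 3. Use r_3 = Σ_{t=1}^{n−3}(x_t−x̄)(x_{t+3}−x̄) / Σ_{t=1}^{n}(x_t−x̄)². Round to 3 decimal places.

Mean x̄ = (-2.4 − 2.3 − 9.0 − 1.9 − 9.5 − 10.0 − 17.4 − 16.4)/8 = -8.6125
Deviations from mean: 6.2125, 6.3125, -0.3875, 6.7125, -0.8875, -1.3875, -8.7875, -7.7875
Σ(x_t−x̄)(x_{t+3}−x̄) = (41.7014) + (-5.6023) + (0.5377) + (-58.9861) + (6.9114) = -15.4380
Denominator Σ(x_t−x̄)² = 264.2288
r_3 = -15.4380 / 264.2288 = -0.058

-0.058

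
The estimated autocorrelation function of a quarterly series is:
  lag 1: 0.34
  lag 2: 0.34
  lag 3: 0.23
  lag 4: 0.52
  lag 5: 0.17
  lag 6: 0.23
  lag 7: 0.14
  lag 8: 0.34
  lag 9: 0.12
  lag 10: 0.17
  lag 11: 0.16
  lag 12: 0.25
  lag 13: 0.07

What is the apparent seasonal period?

4

The largest autocorrelation is r_4 = 0.52; the remaining lags stay at or below 0.34.
The dominant spike at lag 4 indicates a seasonal period of 4.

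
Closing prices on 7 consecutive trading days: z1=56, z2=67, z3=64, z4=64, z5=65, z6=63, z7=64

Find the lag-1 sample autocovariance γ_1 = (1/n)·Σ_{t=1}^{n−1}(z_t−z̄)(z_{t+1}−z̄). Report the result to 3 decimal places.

Mean z̄ = (56 + 67 + 64 + 64 + 65 + 63 + 64)/7 = 63.2857
Deviations: -7.2857, 3.7143, 0.7143, 0.7143, 1.7143, -0.2857, 0.7143
Σ_{t=1}^{6}(z_t−z̄)(z_{t+1}−z̄) = -23.3673
γ_1 = -23.3673 / 7 = -3.338

-3.338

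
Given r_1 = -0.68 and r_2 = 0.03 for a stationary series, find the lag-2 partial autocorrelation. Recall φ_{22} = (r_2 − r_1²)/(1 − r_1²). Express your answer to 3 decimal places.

-0.804

φ_{22} = (r_2 − r_1²) / (1 − r_1²)
r_1² = (-0.68)² = 0.4624
Numerator = 0.03 − 0.4624 = -0.4324; denominator = 1 − 0.4624 = 0.5376
φ_{22} = -0.4324 / 0.5376 = -0.804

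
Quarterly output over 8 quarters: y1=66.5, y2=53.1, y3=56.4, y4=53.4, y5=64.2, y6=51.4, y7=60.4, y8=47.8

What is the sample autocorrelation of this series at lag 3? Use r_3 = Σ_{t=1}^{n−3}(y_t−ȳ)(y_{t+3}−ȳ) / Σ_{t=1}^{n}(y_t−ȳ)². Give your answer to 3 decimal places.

Mean ȳ = (66.5 + 53.1 + 56.4 + 53.4 + 64.2 + 51.4 + 60.4 + 47.8)/8 = 56.6500
Deviations from mean: 9.8500, -3.5500, -0.2500, -3.2500, 7.5500, -5.2500, 3.7500, -8.8500
Σ(y_t−ȳ)(y_{t+3}−ȳ) = (-32.0125) + (-26.8025) + (1.3125) + (-12.1875) + (-66.8175) = -136.5075
Denominator Σ(y_t−ȳ)² = 297.2000
r_3 = -136.5075 / 297.2000 = -0.459

-0.459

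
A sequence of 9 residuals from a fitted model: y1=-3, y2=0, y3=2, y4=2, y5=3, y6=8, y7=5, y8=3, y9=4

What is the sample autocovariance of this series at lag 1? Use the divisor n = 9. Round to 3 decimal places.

3.617

Mean ȳ = (-3 + 0 + 2 + 2 + 3 + 8 + 5 + 3 + 4)/9 = 2.6667
Σ_{t=1}^{8}(y_t−ȳ)(y_{t+1}−ȳ) = 32.5556
γ_1 = 32.5556 / 9 = 3.617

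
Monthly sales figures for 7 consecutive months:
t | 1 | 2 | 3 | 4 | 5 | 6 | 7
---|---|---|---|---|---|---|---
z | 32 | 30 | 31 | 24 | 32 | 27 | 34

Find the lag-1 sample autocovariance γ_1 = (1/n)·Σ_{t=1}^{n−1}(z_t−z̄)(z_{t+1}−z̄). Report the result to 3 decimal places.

-5.143

Mean z̄ = (32 + 30 + 31 + 24 + 32 + 27 + 34)/7 = 30.0000
Deviations: 2.0000, 0.0000, 1.0000, -6.0000, 2.0000, -3.0000, 4.0000
Σ_{t=1}^{6}(z_t−z̄)(z_{t+1}−z̄) = -36.0000
γ_1 = -36.0000 / 7 = -5.143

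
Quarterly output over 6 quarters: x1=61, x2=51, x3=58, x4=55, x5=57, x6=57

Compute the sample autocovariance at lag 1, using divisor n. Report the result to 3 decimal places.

Mean x̄ = (61 + 51 + 58 + 55 + 57 + 57)/6 = 56.5000
Σ_{t=1}^{5}(x_t−x̄)(x_{t+1}−x̄) = -35.7500
γ_1 = -35.7500 / 6 = -5.958

-5.958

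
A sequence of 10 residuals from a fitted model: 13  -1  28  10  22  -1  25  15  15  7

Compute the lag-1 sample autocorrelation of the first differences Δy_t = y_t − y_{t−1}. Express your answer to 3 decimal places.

-0.790

First differences Δy: -14, 29, -18, 12, -23, 26, -10, 0, -8
Mean of differences = -0.6667
Numerator Σ(Δy_t−Δȳ)(Δy_{t+1}−Δȳ) = -2267.7778
Denominator Σ(Δy_t−Δȳ)² = 2870.0000
r_1(Δy) = -2267.7778 / 2870.0000 = -0.790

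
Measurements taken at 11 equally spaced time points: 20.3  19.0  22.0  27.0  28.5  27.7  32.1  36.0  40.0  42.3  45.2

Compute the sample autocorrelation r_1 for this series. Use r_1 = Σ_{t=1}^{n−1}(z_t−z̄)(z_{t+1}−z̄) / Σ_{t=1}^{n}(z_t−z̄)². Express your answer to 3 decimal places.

Mean z̄ = (20.3 + 19.0 + 22.0 + 27.0 + 28.5 + 27.7 + 32.1 + 36.0 + 40.0 + 42.3 + 45.2)/11 = 30.9182
Numerator Σ_{t=1}^{10}(z_t−z̄)(z_{t+1}−z̄) = 599.3133
Denominator Σ(z_t−z̄)² = 809.0964
r_1 = 599.3133 / 809.0964 = 0.741

0.741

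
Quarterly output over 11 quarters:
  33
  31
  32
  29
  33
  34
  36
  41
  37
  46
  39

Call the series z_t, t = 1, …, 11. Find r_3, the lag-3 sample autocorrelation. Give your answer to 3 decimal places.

Mean z̄ = (33 + 31 + 32 + 29 + 33 + 34 + 36 + 41 + 37 + 46 + 39)/11 = 35.5455
Numerator Σ_{t=1}^{8}(z_t−z̄)(z_{t+3}−z̄) = 38.1983
Denominator Σ(z_t−z̄)² = 244.7273
r_3 = 38.1983 / 244.7273 = 0.156

0.156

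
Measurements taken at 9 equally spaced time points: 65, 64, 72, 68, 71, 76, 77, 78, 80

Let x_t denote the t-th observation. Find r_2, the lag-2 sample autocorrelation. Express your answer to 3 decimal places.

0.272

Mean x̄ = (65 + 64 + 72 + 68 + 71 + 76 + 77 + 78 + 80)/9 = 72.3333
Numerator Σ_{t=1}^{7}(x_t−x̄)(x_{t+2}−x̄) = 73.4444
Denominator Σ(x_t−x̄)² = 270.0000
r_2 = 73.4444 / 270.0000 = 0.272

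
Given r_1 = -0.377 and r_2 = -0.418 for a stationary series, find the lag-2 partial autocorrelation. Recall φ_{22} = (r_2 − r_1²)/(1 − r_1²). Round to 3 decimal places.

φ_{22} = (r_2 − r_1²) / (1 − r_1²)
r_1² = (-0.377)² = 0.142129
Numerator = -0.418 − 0.1421 = -0.5601; denominator = 1 − 0.1421 = 0.8579
φ_{22} = -0.5601 / 0.8579 = -0.653

-0.653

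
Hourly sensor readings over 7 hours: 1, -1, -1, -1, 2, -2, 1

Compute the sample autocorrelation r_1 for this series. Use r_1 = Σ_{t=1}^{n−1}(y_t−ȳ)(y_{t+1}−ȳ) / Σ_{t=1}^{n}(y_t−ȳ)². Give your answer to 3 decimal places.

Mean ȳ = (1 − 1 − 1 − 1 + 2 − 2 + 1)/7 = -0.1429
Deviations from mean: 1.1429, -0.8571, -0.8571, -0.8571, 2.1429, -1.8571, 1.1429
Σ(y_t−ȳ)(y_{t+1}−ȳ) = (-0.9796) + (0.7347) + (0.7347) + (-1.8367) + (-3.9796) + (-2.1224) = -7.4490
Denominator Σ(y_t−ȳ)² = 12.8571
r_1 = -7.4490 / 12.8571 = -0.579

-0.579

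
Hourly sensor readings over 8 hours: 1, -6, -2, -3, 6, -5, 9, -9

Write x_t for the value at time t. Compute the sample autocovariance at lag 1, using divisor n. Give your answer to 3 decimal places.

-20.549

Mean x̄ = (1 − 6 − 2 − 3 + 6 − 5 + 9 − 9)/8 = -1.1250
Σ_{t=1}^{7}(x_t−x̄)(x_{t+1}−x̄) = -164.3906
γ_1 = -164.3906 / 8 = -20.549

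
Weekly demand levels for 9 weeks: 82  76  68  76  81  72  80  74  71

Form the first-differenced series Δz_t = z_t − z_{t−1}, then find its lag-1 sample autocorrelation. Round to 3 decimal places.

First differences Δz: -6, -8, 8, 5, -9, 8, -6, -3
Mean of differences = -1.3750
Numerator Σ(Δz_t−Δz̄)(Δz_{t+1}−Δz̄) = -127.6406
Denominator Σ(Δz_t−Δz̄)² = 363.8750
r_1(Δz) = -127.6406 / 363.8750 = -0.351

-0.351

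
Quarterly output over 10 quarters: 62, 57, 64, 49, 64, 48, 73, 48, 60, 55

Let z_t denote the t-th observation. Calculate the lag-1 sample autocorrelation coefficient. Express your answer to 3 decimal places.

-0.829

Mean z̄ = (62 + 57 + 64 + 49 + 64 + 48 + 73 + 48 + 60 + 55)/10 = 58.0000
Numerator Σ_{t=1}^{9}(z_t−z̄)(z_{t+1}−z̄) = -504.0000
Denominator Σ(z_t−z̄)² = 608.0000
r_1 = -504.0000 / 608.0000 = -0.829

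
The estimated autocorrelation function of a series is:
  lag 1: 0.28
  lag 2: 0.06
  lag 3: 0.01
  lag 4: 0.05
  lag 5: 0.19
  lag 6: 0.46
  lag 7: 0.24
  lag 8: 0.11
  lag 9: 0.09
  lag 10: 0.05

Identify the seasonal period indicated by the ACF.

6

The largest autocorrelation is r_6 = 0.46; the remaining lags stay at or below 0.28. The elevated value at lag 1 (0.28), dropping to 0.06 at lag 2, reflects decaying short-term dependence rather than seasonality.
The dominant spike at lag 6 indicates a seasonal period of 6.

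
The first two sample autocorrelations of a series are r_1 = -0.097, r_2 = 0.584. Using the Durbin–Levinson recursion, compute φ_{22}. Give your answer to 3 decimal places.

0.580

φ_{22} = (r_2 − r_1²) / (1 − r_1²)
r_1² = (-0.097)² = 0.009409
Numerator = 0.584 − 0.0094 = 0.5746; denominator = 1 − 0.0094 = 0.9906
φ_{22} = 0.5746 / 0.9906 = 0.580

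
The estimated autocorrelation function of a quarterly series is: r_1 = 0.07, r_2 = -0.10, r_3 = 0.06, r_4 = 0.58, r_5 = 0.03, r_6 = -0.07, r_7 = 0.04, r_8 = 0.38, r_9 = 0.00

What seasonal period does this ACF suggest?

4

The largest autocorrelation is r_4 = 0.58, with a weaker echo at lag 8 (0.38); the remaining lags stay at or below 0.07.
The dominant spike at lag 4 indicates a seasonal period of 4.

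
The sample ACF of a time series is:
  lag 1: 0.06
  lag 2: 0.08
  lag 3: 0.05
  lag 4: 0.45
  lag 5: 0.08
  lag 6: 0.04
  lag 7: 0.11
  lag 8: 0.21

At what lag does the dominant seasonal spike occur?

The largest autocorrelation is r_4 = 0.45, with a weaker echo at lag 8 (0.21); the remaining lags stay at or below 0.11.
The dominant spike at lag 4 indicates a seasonal period of 4.

4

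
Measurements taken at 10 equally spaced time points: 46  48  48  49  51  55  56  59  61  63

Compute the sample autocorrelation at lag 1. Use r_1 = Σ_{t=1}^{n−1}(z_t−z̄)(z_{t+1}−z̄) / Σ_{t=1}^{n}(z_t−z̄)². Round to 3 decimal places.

Mean z̄ = (46 + 48 + 48 + 49 + 51 + 55 + 56 + 59 + 61 + 63)/10 = 53.6000
Numerator Σ_{t=1}^{9}(z_t−z̄)(z_{t+1}−z̄) = 233.8400
Denominator Σ(z_t−z̄)² = 328.4000
r_1 = 233.8400 / 328.4000 = 0.712

0.712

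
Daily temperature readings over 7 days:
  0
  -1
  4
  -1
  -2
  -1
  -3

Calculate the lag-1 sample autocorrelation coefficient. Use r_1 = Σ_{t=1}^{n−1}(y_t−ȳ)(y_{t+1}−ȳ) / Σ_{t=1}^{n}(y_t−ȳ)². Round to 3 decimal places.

-0.064

Mean ȳ = (0 − 1 + 4 − 1 − 2 − 1 − 3)/7 = -0.5714
Deviations from mean: 0.5714, -0.4286, 4.5714, -0.4286, -1.4286, -0.4286, -2.4286
Numerator Σ_{t=1}^{6}(y_t−ȳ)(y_{t+1}−ȳ) = -1.8980
Denominator Σ(y_t−ȳ)² = 29.7143
r_1 = -1.8980 / 29.7143 = -0.064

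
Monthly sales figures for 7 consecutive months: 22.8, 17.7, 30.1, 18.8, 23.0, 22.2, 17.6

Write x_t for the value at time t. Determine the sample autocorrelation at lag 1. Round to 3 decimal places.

Mean x̄ = (22.8 + 17.7 + 30.1 + 18.8 + 23.0 + 22.2 + 17.6)/7 = 21.7429
Deviations from mean: 1.0571, -4.0429, 8.3571, -2.9429, 1.2571, 0.4571, -4.1429
Σ(x_t−x̄)(x_{t+1}−x̄) = (-4.2739) + (-33.7867) + (-24.5939) + (-3.6996) + (0.5747) + (-1.8939) = -67.6733
Denominator Σ(x_t−x̄)² = 114.9171
r_1 = -67.6733 / 114.9171 = -0.589

-0.589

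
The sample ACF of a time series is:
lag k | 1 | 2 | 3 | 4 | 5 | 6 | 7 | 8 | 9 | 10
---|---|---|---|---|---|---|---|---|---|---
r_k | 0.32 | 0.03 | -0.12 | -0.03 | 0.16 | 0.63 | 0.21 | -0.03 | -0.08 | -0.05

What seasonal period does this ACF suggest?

The largest autocorrelation is r_6 = 0.63; the remaining lags stay at or below 0.32. The elevated value at lag 1 (0.32), dropping to 0.03 at lag 2, reflects decaying short-term dependence rather than seasonality.
The dominant spike at lag 6 indicates a seasonal period of 6.

6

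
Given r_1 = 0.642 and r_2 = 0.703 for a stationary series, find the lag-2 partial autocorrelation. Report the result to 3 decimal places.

0.495

φ_{22} = (r_2 − r_1²) / (1 − r_1²)
r_1² = (0.642)² = 0.412164
Numerator = 0.703 − 0.4122 = 0.2908; denominator = 1 − 0.4122 = 0.5878
φ_{22} = 0.2908 / 0.5878 = 0.495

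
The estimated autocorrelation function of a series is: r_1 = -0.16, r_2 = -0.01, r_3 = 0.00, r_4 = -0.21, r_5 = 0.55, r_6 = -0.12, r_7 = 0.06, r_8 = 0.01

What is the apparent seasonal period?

The largest autocorrelation is r_5 = 0.55; the remaining lags stay at or below 0.06.
The dominant spike at lag 5 indicates a seasonal period of 5.

5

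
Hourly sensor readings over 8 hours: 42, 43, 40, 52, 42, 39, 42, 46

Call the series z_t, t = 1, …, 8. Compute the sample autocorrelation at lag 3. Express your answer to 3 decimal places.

-0.095

Mean z̄ = (42 + 43 + 40 + 52 + 42 + 39 + 42 + 46)/8 = 43.2500
Deviations from mean: -1.2500, -0.2500, -3.2500, 8.7500, -1.2500, -4.2500, -1.2500, 2.7500
Σ(z_t−z̄)(z_{t+3}−z̄) = (-10.9375) + (0.3125) + (13.8125) + (-10.9375) + (-3.4375) = -11.1875
Denominator Σ(z_t−z̄)² = 117.5000
r_3 = -11.1875 / 117.5000 = -0.095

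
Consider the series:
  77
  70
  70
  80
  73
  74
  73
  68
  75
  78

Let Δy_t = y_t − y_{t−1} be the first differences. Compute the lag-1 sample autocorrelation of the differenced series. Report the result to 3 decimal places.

-0.310

First differences Δy: -7, 0, 10, -7, 1, -1, -5, 7, 3
Mean of differences = 0.1111
Numerator Σ(Δy_t−Δȳ)(Δy_{t+1}−Δȳ) = -87.5679
Denominator Σ(Δy_t−Δȳ)² = 282.8889
r_1(Δy) = -87.5679 / 282.8889 = -0.310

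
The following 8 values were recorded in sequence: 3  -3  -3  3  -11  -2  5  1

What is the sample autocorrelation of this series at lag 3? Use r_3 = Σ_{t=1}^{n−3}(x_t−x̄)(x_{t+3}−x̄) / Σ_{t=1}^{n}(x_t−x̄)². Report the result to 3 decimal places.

0.236

Mean x̄ = (3 − 3 − 3 + 3 − 11 − 2 + 5 + 1)/8 = -0.8750
Σ(x_t−x̄)(x_{t+3}−x̄) = (15.0156) + (21.5156) + (2.3906) + (22.7656) + (-18.9844) = 42.7031
Denominator Σ(x_t−x̄)² = 180.8750
r_3 = 42.7031 / 180.8750 = 0.236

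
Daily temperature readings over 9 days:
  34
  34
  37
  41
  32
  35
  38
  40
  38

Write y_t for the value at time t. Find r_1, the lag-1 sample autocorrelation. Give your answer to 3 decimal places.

Mean ȳ = (34 + 34 + 37 + 41 + 32 + 35 + 38 + 40 + 38)/9 = 36.5556
Numerator Σ_{t=1}^{8}(y_t−ȳ)(y_{t+1}−ȳ) = 1.9136
Denominator Σ(y_t−ȳ)² = 72.2222
r_1 = 1.9136 / 72.2222 = 0.026

0.026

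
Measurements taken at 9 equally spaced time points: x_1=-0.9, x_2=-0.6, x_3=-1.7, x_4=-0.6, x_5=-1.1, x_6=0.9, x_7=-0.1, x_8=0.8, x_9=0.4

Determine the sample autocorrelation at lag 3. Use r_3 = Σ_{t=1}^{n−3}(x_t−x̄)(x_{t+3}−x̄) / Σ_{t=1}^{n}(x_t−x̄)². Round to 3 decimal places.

Mean x̄ = (-0.9 − 0.6 − 1.7 − 0.6 − 1.1 + 0.9 − 0.1 + 0.8 + 0.4)/9 = -0.3222
Σ(x_t−x̄)(x_{t+3}−x̄) = (0.1605) + (0.2160) + (-1.6840) + (-0.0617) + (-0.8728) + (0.8827) = -1.3593
Denominator Σ(x_t−x̄)² = 6.3156
r_3 = -1.3593 / 6.3156 = -0.215

-0.215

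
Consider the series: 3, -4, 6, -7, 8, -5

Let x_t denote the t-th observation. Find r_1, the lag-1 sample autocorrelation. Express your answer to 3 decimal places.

-0.878

Mean x̄ = (3 − 4 + 6 − 7 + 8 − 5)/6 = 0.1667
Σ(x_t−x̄)(x_{t+1}−x̄) = (-11.8056) + (-24.3056) + (-41.8056) + (-56.1389) + (-40.4722) = -174.5278
Denominator Σ(x_t−x̄)² = 198.8333
r_1 = -174.5278 / 198.8333 = -0.878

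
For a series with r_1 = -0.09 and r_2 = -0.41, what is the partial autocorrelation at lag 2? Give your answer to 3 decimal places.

-0.422

φ_{22} = (r_2 − r_1²) / (1 − r_1²)
r_1² = (-0.09)² = 0.0081
Numerator = -0.41 − 0.0081 = -0.4181; denominator = 1 − 0.0081 = 0.9919
φ_{22} = -0.4181 / 0.9919 = -0.422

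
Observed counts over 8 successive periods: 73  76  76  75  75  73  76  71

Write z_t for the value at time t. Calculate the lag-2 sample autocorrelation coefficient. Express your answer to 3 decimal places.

Mean z̄ = (73 + 76 + 76 + 75 + 75 + 73 + 76 + 71)/8 = 74.3750
Deviations from mean: -1.3750, 1.6250, 1.6250, 0.6250, 0.6250, -1.3750, 1.6250, -3.3750
Numerator Σ_{t=1}^{6}(z_t−z̄)(z_{t+2}−z̄) = 4.5938
Denominator Σ(z_t−z̄)² = 23.8750
r_2 = 4.5938 / 23.8750 = 0.192

0.192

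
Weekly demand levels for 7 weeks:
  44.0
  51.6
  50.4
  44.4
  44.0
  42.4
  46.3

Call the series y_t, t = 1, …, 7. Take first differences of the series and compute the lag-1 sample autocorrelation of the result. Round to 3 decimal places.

-0.016

First differences Δy: 7.6, -1.2, -6.0, -0.4, -1.6, 3.9
Mean of differences = 0.3833
Numerator Σ(Δy_t−Δȳ)(Δy_{t+1}−Δȳ) = -1.7403
Denominator Σ(Δy_t−Δȳ)² = 112.2483
r_1(Δy) = -1.7403 / 112.2483 = -0.016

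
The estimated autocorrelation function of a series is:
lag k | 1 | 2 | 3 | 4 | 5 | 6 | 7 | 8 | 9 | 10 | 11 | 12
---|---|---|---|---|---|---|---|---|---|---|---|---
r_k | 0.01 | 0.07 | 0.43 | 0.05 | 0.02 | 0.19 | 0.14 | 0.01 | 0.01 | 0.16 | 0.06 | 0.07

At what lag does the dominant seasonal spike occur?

The largest autocorrelation is r_3 = 0.43, with a weaker echo at lag 6 (0.19); the remaining lags stay at or below 0.16.
The dominant spike at lag 3 indicates a seasonal period of 3.

3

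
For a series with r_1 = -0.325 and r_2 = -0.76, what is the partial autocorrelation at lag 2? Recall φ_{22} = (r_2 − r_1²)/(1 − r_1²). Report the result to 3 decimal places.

φ_{22} = (r_2 − r_1²) / (1 − r_1²)
r_1² = (-0.325)² = 0.105625
Numerator = -0.76 − 0.1056 = -0.8656; denominator = 1 − 0.1056 = 0.8944
φ_{22} = -0.8656 / 0.8944 = -0.968

-0.968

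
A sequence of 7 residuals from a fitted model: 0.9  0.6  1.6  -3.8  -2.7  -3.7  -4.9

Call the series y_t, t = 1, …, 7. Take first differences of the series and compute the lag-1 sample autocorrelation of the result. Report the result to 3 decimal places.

First differences Δy: -0.3, 1.0, -5.4, 1.1, -1.0, -1.2
Mean of differences = -0.9667
Numerator Σ(Δy_t−Δȳ)(Δy_{t+1}−Δȳ) = -16.6311
Denominator Σ(Δy_t−Δȳ)² = 28.2933
r_1(Δy) = -16.6311 / 28.2933 = -0.588

-0.588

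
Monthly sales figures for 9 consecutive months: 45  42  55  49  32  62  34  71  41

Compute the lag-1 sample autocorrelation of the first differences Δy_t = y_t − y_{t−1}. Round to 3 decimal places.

-0.785

First differences Δy: -3, 13, -6, -17, 30, -28, 37, -30
Mean of differences = -0.5000
Numerator Σ(Δy_t−Δȳ)(Δy_{t+1}−Δȳ) = -3496.7500
Denominator Σ(Δy_t−Δȳ)² = 4454.0000
r_1(Δy) = -3496.7500 / 4454.0000 = -0.785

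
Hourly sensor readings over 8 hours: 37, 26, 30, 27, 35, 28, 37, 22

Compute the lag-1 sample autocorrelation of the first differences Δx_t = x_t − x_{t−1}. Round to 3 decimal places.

-0.591

First differences Δx: -11, 4, -3, 8, -7, 9, -15
Mean of differences = -2.1429
Numerator Σ(Δx_t−Δx̄)(Δx_{t+1}−Δx̄) = -315.0204
Denominator Σ(Δx_t−Δx̄)² = 532.8571
r_1(Δx) = -315.0204 / 532.8571 = -0.591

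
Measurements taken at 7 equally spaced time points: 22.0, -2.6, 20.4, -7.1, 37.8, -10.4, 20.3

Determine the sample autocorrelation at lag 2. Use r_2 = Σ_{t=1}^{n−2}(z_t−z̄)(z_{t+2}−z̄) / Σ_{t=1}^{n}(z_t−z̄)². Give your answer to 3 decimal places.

0.620

Mean z̄ = (22.0 − 2.6 + 20.4 − 7.1 + 37.8 − 10.4 + 20.3)/7 = 11.4857
Numerator Σ_{t=1}^{5}(z_t−z̄)(z_{t+2}−z̄) = 1228.7967
Denominator Σ(z_t−z̄)² = 1982.9686
r_2 = 1228.7967 / 1982.9686 = 0.620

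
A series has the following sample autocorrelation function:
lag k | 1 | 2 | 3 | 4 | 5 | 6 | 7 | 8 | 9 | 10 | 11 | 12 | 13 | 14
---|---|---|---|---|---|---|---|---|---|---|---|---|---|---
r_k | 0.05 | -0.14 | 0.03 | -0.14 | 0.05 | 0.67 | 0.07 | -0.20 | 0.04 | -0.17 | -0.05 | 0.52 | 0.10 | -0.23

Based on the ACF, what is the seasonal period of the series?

The largest autocorrelation is r_6 = 0.67, with a weaker echo at lag 12 (0.52); the remaining lags stay at or below 0.10.
The dominant spike at lag 6 indicates a seasonal period of 6.

6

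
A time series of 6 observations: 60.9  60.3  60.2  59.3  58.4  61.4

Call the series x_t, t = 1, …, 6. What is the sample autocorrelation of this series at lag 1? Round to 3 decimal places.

Mean x̄ = (60.9 + 60.3 + 60.2 + 59.3 + 58.4 + 61.4)/6 = 60.0833
Deviations from mean: 0.8167, 0.2167, 0.1167, -0.7833, -1.6833, 1.3167
Numerator Σ_{t=1}^{5}(x_t−x̄)(x_{t+1}−x̄) = -0.7869
Denominator Σ(x_t−x̄)² = 5.9083
r_1 = -0.7869 / 5.9083 = -0.133

-0.133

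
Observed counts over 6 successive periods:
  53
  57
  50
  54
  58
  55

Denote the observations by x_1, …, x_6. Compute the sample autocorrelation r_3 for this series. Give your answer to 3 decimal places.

Mean x̄ = (53 + 57 + 50 + 54 + 58 + 55)/6 = 54.5000
Deviations from mean: -1.5000, 2.5000, -4.5000, -0.5000, 3.5000, 0.5000
Numerator Σ_{t=1}^{3}(x_t−x̄)(x_{t+3}−x̄) = 7.2500
Denominator Σ(x_t−x̄)² = 41.5000
r_3 = 7.2500 / 41.5000 = 0.175

0.175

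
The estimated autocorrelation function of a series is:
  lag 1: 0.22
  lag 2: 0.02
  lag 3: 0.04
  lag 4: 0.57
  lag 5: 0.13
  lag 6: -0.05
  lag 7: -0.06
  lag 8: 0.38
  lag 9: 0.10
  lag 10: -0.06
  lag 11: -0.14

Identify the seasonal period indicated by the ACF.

The largest autocorrelation is r_4 = 0.57, with a weaker echo at lag 8 (0.38); the remaining lags stay at or below 0.22. The elevated value at lag 1 (0.22), dropping to 0.02 at lag 2, reflects decaying short-term dependence rather than seasonality.
The dominant spike at lag 4 indicates a seasonal period of 4.

4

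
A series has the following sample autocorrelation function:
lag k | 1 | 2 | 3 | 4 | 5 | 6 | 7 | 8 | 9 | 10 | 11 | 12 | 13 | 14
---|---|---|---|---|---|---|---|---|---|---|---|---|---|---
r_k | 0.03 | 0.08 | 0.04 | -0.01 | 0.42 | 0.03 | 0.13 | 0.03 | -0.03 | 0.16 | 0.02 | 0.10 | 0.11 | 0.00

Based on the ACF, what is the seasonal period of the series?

5

The largest autocorrelation is r_5 = 0.42, with a weaker echo at lag 10 (0.16); the remaining lags stay at or below 0.13.
The dominant spike at lag 5 indicates a seasonal period of 5.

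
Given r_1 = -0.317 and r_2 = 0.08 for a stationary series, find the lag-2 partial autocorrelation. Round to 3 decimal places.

-0.023

φ_{22} = (r_2 − r_1²) / (1 − r_1²)
r_1² = (-0.317)² = 0.100489
Numerator = 0.08 − 0.1005 = -0.0205; denominator = 1 − 0.1005 = 0.8995
φ_{22} = -0.0205 / 0.8995 = -0.023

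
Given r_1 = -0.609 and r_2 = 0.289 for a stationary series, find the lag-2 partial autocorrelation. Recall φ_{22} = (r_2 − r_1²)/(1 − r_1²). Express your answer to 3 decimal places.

-0.130

φ_{22} = (r_2 − r_1²) / (1 − r_1²)
r_1² = (-0.609)² = 0.370881
Numerator = 0.289 − 0.3709 = -0.0819; denominator = 1 − 0.3709 = 0.6291
φ_{22} = -0.0819 / 0.6291 = -0.130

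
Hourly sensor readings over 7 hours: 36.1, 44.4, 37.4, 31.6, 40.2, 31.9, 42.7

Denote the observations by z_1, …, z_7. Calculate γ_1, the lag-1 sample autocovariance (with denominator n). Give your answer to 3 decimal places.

Mean z̄ = (36.1 + 44.4 + 37.4 + 31.6 + 40.2 + 31.9 + 42.7)/7 = 37.7571
Σ_{t=1}^{6}(z_t−z̄)(z_{t+1}−z̄) = -69.4818
γ_1 = -69.4818 / 7 = -9.926

-9.926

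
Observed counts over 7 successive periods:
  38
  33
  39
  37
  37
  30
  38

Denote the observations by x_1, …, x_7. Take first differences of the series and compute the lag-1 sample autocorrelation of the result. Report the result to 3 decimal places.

-0.551

First differences Δx: -5, 6, -2, 0, -7, 8
Mean of differences = 0.0000
Numerator Σ(Δx_t−Δx̄)(Δx_{t+1}−Δx̄) = -98.0000
Denominator Σ(Δx_t−Δx̄)² = 178.0000
r_1(Δx) = -98.0000 / 178.0000 = -0.551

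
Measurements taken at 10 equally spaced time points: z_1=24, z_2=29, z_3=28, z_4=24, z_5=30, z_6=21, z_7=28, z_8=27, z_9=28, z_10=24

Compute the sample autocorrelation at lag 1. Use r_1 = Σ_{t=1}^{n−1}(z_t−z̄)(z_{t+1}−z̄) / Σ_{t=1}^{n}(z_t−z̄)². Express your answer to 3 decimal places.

Mean z̄ = (24 + 29 + 28 + 24 + 30 + 21 + 28 + 27 + 28 + 24)/10 = 26.3000
Numerator Σ_{t=1}^{9}(z_t−z̄)(z_{t+1}−z̄) = -44.1900
Denominator Σ(z_t−z̄)² = 74.1000
r_1 = -44.1900 / 74.1000 = -0.596

-0.596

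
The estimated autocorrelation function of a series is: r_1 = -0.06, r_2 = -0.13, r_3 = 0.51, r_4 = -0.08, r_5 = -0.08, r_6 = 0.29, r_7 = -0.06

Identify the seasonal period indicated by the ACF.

The largest autocorrelation is r_3 = 0.51, with a weaker echo at lag 6 (0.29); the remaining lags stay at or below -0.06.
The dominant spike at lag 3 indicates a seasonal period of 3.

3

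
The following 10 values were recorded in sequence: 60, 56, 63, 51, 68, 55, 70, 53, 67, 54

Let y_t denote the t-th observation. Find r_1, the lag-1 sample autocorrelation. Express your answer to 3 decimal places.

-0.844

Mean ȳ = (60 + 56 + 63 + 51 + 68 + 55 + 70 + 53 + 67 + 54)/10 = 59.7000
Numerator Σ_{t=1}^{9}(y_t−ȳ)(y_{t+1}−ȳ) = -361.1900
Denominator Σ(y_t−ȳ)² = 428.1000
r_1 = -361.1900 / 428.1000 = -0.844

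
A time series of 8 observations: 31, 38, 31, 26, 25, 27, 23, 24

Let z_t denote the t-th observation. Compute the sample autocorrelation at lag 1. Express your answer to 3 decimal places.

0.508

Mean z̄ = (31 + 38 + 31 + 26 + 25 + 27 + 23 + 24)/8 = 28.1250
Deviations from mean: 2.8750, 9.8750, 2.8750, -2.1250, -3.1250, -1.1250, -5.1250, -4.1250
Σ(z_t−z̄)(z_{t+1}−z̄) = (28.3906) + (28.3906) + (-6.1094) + (6.6406) + (3.5156) + (5.7656) + (21.1406) = 87.7344
Denominator Σ(z_t−z̄)² = 172.8750
r_1 = 87.7344 / 172.8750 = 0.508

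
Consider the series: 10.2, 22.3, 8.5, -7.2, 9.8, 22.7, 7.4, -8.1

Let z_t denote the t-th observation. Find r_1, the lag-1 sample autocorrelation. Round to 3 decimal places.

0.030

Mean z̄ = (10.2 + 22.3 + 8.5 − 7.2 + 9.8 + 22.7 + 7.4 − 8.1)/8 = 8.2000
Deviations from mean: 2.0000, 14.1000, 0.3000, -15.4000, 1.6000, 14.5000, -0.8000, -16.3000
Σ(z_t−z̄)(z_{t+1}−z̄) = (28.2000) + (4.2300) + (-4.6200) + (-24.6400) + (23.2000) + (-11.6000) + (13.0400) = 27.8100
Denominator Σ(z_t−z̄)² = 919.2000
r_1 = 27.8100 / 919.2000 = 0.030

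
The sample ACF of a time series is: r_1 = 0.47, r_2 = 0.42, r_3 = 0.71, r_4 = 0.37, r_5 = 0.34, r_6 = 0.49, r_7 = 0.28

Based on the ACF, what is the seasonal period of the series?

The largest autocorrelation is r_3 = 0.71, with a weaker echo at lag 6 (0.49); the remaining lags stay at or below 0.47. The elevated value at lag 1 (0.47), dropping to 0.42 at lag 2, reflects decaying short-term dependence rather than seasonality.
The dominant spike at lag 3 indicates a seasonal period of 3.

3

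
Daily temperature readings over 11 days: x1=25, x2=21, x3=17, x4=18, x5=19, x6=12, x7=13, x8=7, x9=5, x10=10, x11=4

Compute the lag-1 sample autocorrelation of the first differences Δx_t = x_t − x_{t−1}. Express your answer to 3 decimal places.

First differences Δx: -4, -4, 1, 1, -7, 1, -6, -2, 5, -6
Mean of differences = -2.1000
Numerator Σ(Δx_t−Δx̄)(Δx_{t+1}−Δx̄) = -62.5100
Denominator Σ(Δx_t−Δx̄)² = 140.9000
r_1(Δx) = -62.5100 / 140.9000 = -0.444

-0.444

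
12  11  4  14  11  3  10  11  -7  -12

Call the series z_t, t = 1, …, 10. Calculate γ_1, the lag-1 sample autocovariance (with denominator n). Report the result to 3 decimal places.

Mean z̄ = (12 + 11 + 4 + 14 + 11 + 3 + 10 + 11 − 7 − 12)/10 = 5.7000
Σ_{t=1}^{9}(z_t−z̄)(z_{t+1}−z̄) = 208.6100
γ_1 = 208.6100 / 10 = 20.861

20.861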